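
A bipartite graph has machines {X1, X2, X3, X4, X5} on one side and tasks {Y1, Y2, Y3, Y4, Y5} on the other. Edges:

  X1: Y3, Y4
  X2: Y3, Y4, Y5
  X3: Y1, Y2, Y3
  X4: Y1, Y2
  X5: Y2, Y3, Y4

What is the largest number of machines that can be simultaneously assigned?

5

Unit-capacity flow: source→left, listed edges, right→sink; max matching = max flow.
Augmenting path X1→Y3 (+1); matched 1.
Augmenting path X2→Y4 (+1); matched 2.
Augmenting path X3→Y1 (+1); matched 3.
Augmenting path X4→Y2 (+1); matched 4.
Augmenting path X5→Y4→X2→Y5 (+1); matched 5.
No augmenting path remains; maximum matching = 5.
König certificate: {X1, X2, X3, X4, X5} is a vertex cover of size 5 (every listed pair touches it), so no matching can be larger.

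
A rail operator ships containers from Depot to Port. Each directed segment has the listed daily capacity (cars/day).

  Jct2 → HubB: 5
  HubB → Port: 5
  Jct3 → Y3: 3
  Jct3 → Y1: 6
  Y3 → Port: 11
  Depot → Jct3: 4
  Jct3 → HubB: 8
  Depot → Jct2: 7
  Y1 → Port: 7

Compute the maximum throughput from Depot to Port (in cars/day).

9

Augment Depot→Jct3→HubB→Port: bottleneck 4, flow now 4.
Augment Depot→Jct2→HubB→Port: bottleneck 1, flow now 5.
Augment Depot→Jct2→HubB→Jct3→Y1→Port: bottleneck 4, flow now 9. (uses reverse residual edge)
No augmenting path remains; maximum flow = 9.
In the residual graph, reachable from Depot: {Depot, Jct2}.
Min-cut edges: Depot→Jct3 (4), Jct2→HubB (5); capacity 4 + 5 = 9.
This cut is saturated, so no flow can exceed 9.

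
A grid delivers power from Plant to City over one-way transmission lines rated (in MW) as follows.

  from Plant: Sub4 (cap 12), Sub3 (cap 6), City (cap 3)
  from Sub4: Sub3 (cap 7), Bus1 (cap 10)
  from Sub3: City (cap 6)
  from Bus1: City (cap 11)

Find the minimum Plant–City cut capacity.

Augment Plant→City: bottleneck 3, flow now 3.
Augment Plant→Sub3→City: bottleneck 6, flow now 9.
Augment Plant→Sub4→Bus1→City: bottleneck 10, flow now 19.
No augmenting path remains; maximum flow = 19.
By max-flow min-cut, the minimum cut capacity equals the max flow.
In the residual graph, reachable from Plant: {Plant, Sub4, Sub3}.
Min-cut edges: Plant→City (3), Sub4→Bus1 (10), Sub3→City (6); capacity 3 + 10 + 6 = 19.

19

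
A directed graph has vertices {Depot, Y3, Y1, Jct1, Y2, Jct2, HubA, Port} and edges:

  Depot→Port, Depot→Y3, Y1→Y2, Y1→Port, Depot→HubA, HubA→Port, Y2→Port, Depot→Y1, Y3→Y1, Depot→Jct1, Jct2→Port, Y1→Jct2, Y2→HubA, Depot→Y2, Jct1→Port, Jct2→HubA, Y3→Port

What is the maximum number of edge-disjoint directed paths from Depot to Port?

Assign every edge capacity 1; by Menger, the answer equals the max flow.
Path Depot→Port (+1); total 1.
Path Depot→Y3→Port (+1); total 2.
Path Depot→Y1→Port (+1); total 3.
Path Depot→Jct1→Port (+1); total 4.
Path Depot→Y2→Port (+1); total 5.
Path Depot→HubA→Port (+1); total 6.
No residual Depot→Port path; max flow = 6.
Certifying cut of size 6: {Depot→HubA, Depot→Jct1, Depot→Port, Depot→Y1, Depot→Y2, Depot→Y3}.

6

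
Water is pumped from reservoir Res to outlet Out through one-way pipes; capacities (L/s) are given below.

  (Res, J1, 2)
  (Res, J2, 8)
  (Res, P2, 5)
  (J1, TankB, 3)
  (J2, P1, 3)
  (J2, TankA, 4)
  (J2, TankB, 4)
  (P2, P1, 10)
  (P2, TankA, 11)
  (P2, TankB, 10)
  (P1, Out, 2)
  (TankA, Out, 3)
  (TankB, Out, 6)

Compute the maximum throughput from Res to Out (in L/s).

Augment Res→J1→TankB→Out: bottleneck 2, flow now 2.
Augment Res→J2→P1→Out: bottleneck 2, flow now 4.
Augment Res→J2→TankA→Out: bottleneck 3, flow now 7.
Augment Res→J2→TankB→Out: bottleneck 3, flow now 10.
Augment Res→P2→TankB→Out: bottleneck 1, flow now 11.
No augmenting path remains; maximum flow = 11.
In the residual graph, reachable from Res: {Res, J1, J2, P2, P1, TankA, TankB}.
Min-cut edges: P1→Out (2), TankA→Out (3), TankB→Out (6); capacity 2 + 3 + 6 = 11.
This cut is saturated, so no flow can exceed 11.

11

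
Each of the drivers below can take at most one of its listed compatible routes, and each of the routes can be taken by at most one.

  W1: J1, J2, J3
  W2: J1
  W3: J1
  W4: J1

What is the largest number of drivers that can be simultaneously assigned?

2

Unit-capacity flow: source→left, listed edges, right→sink; max matching = max flow.
Augmenting path W1→J1 (+1); matched 1.
Augmenting path W2→J1→W1→J2 (+1); matched 2.
No augmenting path remains; maximum matching = 2.
König certificate: {W1, J1} is a vertex cover of size 2 (every listed pair touches it), so no matching can be larger.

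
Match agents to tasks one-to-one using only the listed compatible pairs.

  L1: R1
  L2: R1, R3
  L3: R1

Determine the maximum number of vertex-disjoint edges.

Unit-capacity flow: source→left, listed edges, right→sink; max matching = max flow.
Augmenting path L1→R1 (+1); matched 1.
Augmenting path L2→R3 (+1); matched 2.
No augmenting path remains; maximum matching = 2.
König certificate: {L2, R1} is a vertex cover of size 2 (every listed pair touches it), so no matching can be larger.

2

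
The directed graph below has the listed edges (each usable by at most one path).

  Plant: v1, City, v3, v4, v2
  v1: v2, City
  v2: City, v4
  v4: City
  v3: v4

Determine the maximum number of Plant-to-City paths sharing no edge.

Assign every edge capacity 1; by Menger, the answer equals the max flow.
Path Plant→City (+1); total 1.
Path Plant→v1→City (+1); total 2.
Path Plant→v2→City (+1); total 3.
Path Plant→v4→City (+1); total 4.
No residual Plant→City path; max flow = 4.
Certifying cut of size 4: {Plant→City, Plant→v1, Plant→v2, v4→City}.

4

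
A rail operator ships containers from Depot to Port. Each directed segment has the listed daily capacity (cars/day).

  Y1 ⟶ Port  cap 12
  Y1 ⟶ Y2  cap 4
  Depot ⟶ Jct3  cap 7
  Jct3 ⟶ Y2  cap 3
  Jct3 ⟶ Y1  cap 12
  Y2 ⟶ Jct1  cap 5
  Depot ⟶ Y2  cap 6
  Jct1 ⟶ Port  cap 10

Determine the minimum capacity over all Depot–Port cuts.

12

Augment Depot→Y2→Jct1→Port: bottleneck 5, flow now 5.
Augment Depot→Jct3→Y1→Port: bottleneck 7, flow now 12.
No augmenting path remains; maximum flow = 12.
By max-flow min-cut, the minimum cut capacity equals the max flow.
In the residual graph, reachable from Depot: {Depot, Y2}.
Min-cut edges: Depot→Jct3 (7), Y2→Jct1 (5); capacity 7 + 5 = 12.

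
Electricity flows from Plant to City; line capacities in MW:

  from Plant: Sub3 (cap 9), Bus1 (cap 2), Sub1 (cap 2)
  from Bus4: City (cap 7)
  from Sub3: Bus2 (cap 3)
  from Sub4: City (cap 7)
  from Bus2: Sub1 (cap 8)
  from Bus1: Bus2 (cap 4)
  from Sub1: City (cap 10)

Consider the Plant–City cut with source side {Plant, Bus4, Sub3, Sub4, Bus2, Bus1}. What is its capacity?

Edges leaving {Plant, Bus4, Sub3, Sub4, Bus2, Bus1}: Plant→Sub1 (2), Bus4→City (7), Sub4→City (7), Bus2→Sub1 (8).
Cut capacity = 2 + 7 + 7 + 8 = 24.

24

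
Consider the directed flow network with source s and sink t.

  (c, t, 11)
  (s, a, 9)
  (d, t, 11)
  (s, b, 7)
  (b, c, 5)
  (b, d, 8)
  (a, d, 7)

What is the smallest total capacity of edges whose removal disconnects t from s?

Augment s→a→d→t: bottleneck 7, flow now 7.
Augment s→b→c→t: bottleneck 5, flow now 12.
Augment s→b→d→t: bottleneck 2, flow now 14.
No augmenting path remains; maximum flow = 14.
By max-flow min-cut, the minimum cut capacity equals the max flow.
In the residual graph, reachable from s: {s, a}.
Min-cut edges: s→b (7), a→d (7); capacity 7 + 7 = 14.

14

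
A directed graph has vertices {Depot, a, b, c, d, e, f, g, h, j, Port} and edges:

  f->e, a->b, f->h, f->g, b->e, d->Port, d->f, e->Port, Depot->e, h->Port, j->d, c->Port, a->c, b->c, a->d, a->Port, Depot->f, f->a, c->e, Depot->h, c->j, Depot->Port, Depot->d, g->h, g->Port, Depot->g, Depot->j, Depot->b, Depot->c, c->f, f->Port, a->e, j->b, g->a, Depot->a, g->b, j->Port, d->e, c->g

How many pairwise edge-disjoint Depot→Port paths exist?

Assign every edge capacity 1; by Menger, the answer equals the max flow.
Path Depot→Port (+1); total 1.
Path Depot→a→Port (+1); total 2.
Path Depot→c→Port (+1); total 3.
Path Depot→d→Port (+1); total 4.
Path Depot→e→Port (+1); total 5.
Path Depot→f→Port (+1); total 6.
Path Depot→g→Port (+1); total 7.
Path Depot→h→Port (+1); total 8.
Path Depot→j→Port (+1); total 9.
No residual Depot→Port path; max flow = 9.
Certifying cut of size 9: {Depot→Port, a→Port, c→Port, d→Port, e→Port, f→Port, g→Port, h→Port, j→Port}.

9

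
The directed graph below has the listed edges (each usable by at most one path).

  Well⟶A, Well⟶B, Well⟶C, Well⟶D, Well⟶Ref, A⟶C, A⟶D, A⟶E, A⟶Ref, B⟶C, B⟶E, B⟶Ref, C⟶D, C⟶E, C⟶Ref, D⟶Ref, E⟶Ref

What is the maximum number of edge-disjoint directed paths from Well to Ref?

Assign every edge capacity 1; by Menger, the answer equals the max flow.
Path Well→Ref (+1); total 1.
Path Well→A→Ref (+1); total 2.
Path Well→B→Ref (+1); total 3.
Path Well→C→Ref (+1); total 4.
Path Well→D→Ref (+1); total 5.
No residual Well→Ref path; max flow = 5.
Certifying cut of size 5: {Well→A, Well→B, Well→C, Well→D, Well→Ref}.

5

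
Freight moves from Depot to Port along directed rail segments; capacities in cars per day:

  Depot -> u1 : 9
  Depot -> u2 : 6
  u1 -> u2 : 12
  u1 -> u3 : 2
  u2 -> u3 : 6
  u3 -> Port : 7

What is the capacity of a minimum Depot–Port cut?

7

Augment Depot→u1→u3→Port: bottleneck 2, flow now 2.
Augment Depot→u2→u3→Port: bottleneck 5, flow now 7.
No augmenting path remains; maximum flow = 7.
By max-flow min-cut, the minimum cut capacity equals the max flow.
In the residual graph, reachable from Depot: {Depot, u1, u2, u3}.
Min-cut edges: u3→Port (7); capacity 7 = 7.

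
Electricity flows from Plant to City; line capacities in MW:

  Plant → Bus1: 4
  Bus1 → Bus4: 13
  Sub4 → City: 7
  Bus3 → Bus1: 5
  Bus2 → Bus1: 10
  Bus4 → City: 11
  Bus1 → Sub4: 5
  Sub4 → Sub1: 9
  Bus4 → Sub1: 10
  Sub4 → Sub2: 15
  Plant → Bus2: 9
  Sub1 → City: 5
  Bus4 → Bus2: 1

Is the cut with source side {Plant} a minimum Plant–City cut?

Given cut capacity: 9 + 4 = 13.
Augment Plant→Bus1→Sub4→City: bottleneck 4, flow now 4.
Augment Plant→Bus2→Bus1→Sub4→City: bottleneck 1, flow now 5.
Augment Plant→Bus2→Bus1→Bus4→City: bottleneck 8, flow now 13.
No augmenting path remains; maximum flow = 13.
Cut capacity 13 equals the max flow, so it is a minimum cut.

Yes — it is a minimum cut (capacity 13).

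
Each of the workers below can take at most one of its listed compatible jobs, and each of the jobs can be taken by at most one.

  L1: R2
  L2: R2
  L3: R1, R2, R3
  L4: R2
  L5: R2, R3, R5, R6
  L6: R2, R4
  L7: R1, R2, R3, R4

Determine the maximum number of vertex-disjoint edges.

5

Unit-capacity flow: source→left, listed edges, right→sink; max matching = max flow.
Augmenting path L1→R2 (+1); matched 1.
Augmenting path L3→R1 (+1); matched 2.
Augmenting path L5→R3 (+1); matched 3.
Augmenting path L6→R4 (+1); matched 4.
Augmenting path L7→R3→L5→R5 (+1); matched 5.
No augmenting path remains; maximum matching = 5.
König certificate: {L3, L5, L6, L7, R2} is a vertex cover of size 5 (every listed pair touches it), so no matching can be larger.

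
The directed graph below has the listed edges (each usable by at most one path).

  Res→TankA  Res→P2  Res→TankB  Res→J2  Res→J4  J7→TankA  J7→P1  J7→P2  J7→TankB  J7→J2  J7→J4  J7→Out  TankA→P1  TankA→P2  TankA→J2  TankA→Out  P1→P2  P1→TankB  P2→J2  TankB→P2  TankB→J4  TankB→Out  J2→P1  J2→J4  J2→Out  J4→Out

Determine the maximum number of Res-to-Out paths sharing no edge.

Assign every edge capacity 1; by Menger, the answer equals the max flow.
Path Res→TankA→Out (+1); total 1.
Path Res→TankB→Out (+1); total 2.
Path Res→J2→Out (+1); total 3.
Path Res→J4→Out (+1); total 4.
No residual Res→Out path; max flow = 4.
Certifying cut of size 4: {J2→Out, J4→Out, Res→TankA, TankB→Out}.

4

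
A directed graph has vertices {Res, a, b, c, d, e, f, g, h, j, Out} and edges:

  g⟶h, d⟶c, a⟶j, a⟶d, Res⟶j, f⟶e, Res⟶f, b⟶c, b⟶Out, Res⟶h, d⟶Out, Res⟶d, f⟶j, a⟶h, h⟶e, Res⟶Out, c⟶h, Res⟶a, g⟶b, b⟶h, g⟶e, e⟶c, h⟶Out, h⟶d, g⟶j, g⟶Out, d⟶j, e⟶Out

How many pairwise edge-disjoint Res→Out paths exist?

Assign every edge capacity 1; by Menger, the answer equals the max flow.
Path Res→Out (+1); total 1.
Path Res→d→Out (+1); total 2.
Path Res→h→Out (+1); total 3.
Path Res→f→e→Out (+1); total 4.
No residual Res→Out path; max flow = 4.
Certifying cut of size 4: {Res→Out, d→Out, e→Out, h→Out}.

4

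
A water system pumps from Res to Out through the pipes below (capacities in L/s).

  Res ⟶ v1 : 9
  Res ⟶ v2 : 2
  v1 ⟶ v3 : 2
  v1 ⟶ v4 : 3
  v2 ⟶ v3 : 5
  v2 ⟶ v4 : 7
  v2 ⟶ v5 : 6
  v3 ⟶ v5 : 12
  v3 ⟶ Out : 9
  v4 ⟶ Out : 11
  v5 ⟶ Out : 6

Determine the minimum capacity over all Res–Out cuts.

Augment Res→v1→v3→Out: bottleneck 2, flow now 2.
Augment Res→v1→v4→Out: bottleneck 3, flow now 5.
Augment Res→v2→v3→Out: bottleneck 2, flow now 7.
No augmenting path remains; maximum flow = 7.
By max-flow min-cut, the minimum cut capacity equals the max flow.
In the residual graph, reachable from Res: {Res, v1}.
Min-cut edges: Res→v2 (2), v1→v3 (2), v1→v4 (3); capacity 2 + 2 + 3 = 7.

7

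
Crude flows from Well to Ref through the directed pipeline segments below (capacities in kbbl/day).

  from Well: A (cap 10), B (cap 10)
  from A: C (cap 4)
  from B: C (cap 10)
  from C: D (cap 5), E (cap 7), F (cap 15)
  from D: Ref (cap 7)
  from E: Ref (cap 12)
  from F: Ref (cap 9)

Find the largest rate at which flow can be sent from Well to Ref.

Augment Well→A→C→D→Ref: bottleneck 4, flow now 4.
Augment Well→B→C→D→Ref: bottleneck 1, flow now 5.
Augment Well→B→C→E→Ref: bottleneck 7, flow now 12.
Augment Well→B→C→F→Ref: bottleneck 2, flow now 14.
No augmenting path remains; maximum flow = 14.
In the residual graph, reachable from Well: {Well, A}.
Min-cut edges: Well→B (10), A→C (4); capacity 10 + 4 = 14.
This cut is saturated, so no flow can exceed 14.

14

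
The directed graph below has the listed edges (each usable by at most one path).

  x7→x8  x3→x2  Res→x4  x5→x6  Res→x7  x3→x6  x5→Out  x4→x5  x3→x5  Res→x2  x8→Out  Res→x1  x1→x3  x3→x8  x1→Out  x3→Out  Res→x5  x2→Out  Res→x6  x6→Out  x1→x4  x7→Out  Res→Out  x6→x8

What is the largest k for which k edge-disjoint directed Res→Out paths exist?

7

Assign every edge capacity 1; by Menger, the answer equals the max flow.
Path Res→Out (+1); total 1.
Path Res→x1→Out (+1); total 2.
Path Res→x2→Out (+1); total 3.
Path Res→x5→Out (+1); total 4.
Path Res→x6→Out (+1); total 5.
Path Res→x7→Out (+1); total 6.
Path Res→x4→x5→x6→x8→Out (+1); total 7.
No residual Res→Out path; max flow = 7.
Certifying cut of size 7: {Res→Out, Res→x1, Res→x2, Res→x4, Res→x5, Res→x6, Res→x7}.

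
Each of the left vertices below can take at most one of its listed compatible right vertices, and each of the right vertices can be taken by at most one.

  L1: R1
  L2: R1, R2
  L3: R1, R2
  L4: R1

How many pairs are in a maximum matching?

Unit-capacity flow: source→left, listed edges, right→sink; max matching = max flow.
Augmenting path L1→R1 (+1); matched 1.
Augmenting path L2→R2 (+1); matched 2.
No augmenting path remains; maximum matching = 2.
König certificate: {R1, R2} is a vertex cover of size 2 (every listed pair touches it), so no matching can be larger.

2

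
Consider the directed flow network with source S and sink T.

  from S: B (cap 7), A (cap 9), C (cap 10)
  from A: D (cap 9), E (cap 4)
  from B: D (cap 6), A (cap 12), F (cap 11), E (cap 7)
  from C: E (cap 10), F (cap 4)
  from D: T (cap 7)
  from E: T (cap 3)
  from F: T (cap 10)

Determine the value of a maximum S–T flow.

20

Augment S→A→D→T: bottleneck 7, flow now 7.
Augment S→A→E→T: bottleneck 2, flow now 9.
Augment S→B→E→T: bottleneck 1, flow now 10.
Augment S→B→F→T: bottleneck 6, flow now 16.
Augment S→C→F→T: bottleneck 4, flow now 20.
No augmenting path remains; maximum flow = 20.
In the residual graph, reachable from S: {S, A, B, C, D, E, F}.
Min-cut edges: D→T (7), E→T (3), F→T (10); capacity 7 + 3 + 10 = 20.
This cut is saturated, so no flow can exceed 20.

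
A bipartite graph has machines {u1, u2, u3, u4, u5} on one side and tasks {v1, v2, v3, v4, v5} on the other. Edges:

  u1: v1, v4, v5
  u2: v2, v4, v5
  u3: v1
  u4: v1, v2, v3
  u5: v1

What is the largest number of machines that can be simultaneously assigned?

Unit-capacity flow: source→left, listed edges, right→sink; max matching = max flow.
Augmenting path u1→v1 (+1); matched 1.
Augmenting path u2→v2 (+1); matched 2.
Augmenting path u4→v3 (+1); matched 3.
Augmenting path u3→v1→u1→v4 (+1); matched 4.
No augmenting path remains; maximum matching = 4.
König certificate: {u1, u2, u4, v1} is a vertex cover of size 4 (every listed pair touches it), so no matching can be larger.

4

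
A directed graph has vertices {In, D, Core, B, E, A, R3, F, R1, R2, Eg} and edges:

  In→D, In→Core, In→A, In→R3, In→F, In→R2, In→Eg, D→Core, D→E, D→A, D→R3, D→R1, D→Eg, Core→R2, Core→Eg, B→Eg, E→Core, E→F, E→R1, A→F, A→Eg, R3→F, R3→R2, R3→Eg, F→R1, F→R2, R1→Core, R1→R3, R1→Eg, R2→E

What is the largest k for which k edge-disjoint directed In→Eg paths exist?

Assign every edge capacity 1; by Menger, the answer equals the max flow.
Path In→Eg (+1); total 1.
Path In→D→Eg (+1); total 2.
Path In→Core→Eg (+1); total 3.
Path In→A→Eg (+1); total 4.
Path In→R3→Eg (+1); total 5.
Path In→F→R1→Eg (+1); total 6.
No residual In→Eg path; max flow = 6.
Certifying cut of size 6: {Core→Eg, In→A, In→D, In→Eg, R1→Eg, R3→Eg}.

6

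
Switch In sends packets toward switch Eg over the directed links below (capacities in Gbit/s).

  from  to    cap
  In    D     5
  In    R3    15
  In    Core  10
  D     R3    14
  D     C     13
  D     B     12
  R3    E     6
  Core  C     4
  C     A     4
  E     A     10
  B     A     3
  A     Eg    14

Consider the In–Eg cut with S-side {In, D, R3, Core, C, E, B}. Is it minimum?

Given cut capacity: 4 + 10 + 3 = 17.
Augment In→D→C→A→Eg: bottleneck 4, flow now 4.
Augment In→D→B→A→Eg: bottleneck 1, flow now 5.
Augment In→R3→E→A→Eg: bottleneck 6, flow now 11.
Augment In→Core→C→D→B→A→Eg: bottleneck 2, flow now 13. (uses reverse residual edge)
No augmenting path remains; maximum flow = 13.
In the residual graph, reachable from In: {In, D, R3, Core, C, B}.
Min-cut edges: R3→E (6), C→A (4), B→A (3); capacity 6 + 4 + 3 = 13.
Cut capacity 17 exceeds the max flow 13, so it is not minimum.

No — its capacity is 17, but the minimum cut has capacity 13.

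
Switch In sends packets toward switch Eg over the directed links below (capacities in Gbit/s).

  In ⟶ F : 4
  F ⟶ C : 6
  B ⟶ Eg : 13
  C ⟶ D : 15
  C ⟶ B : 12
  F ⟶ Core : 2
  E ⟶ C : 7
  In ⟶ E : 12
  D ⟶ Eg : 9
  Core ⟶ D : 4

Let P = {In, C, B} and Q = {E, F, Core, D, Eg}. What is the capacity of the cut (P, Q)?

Edges leaving {In, C, B}: In→E (12), In→F (4), C→D (15), B→Eg (13).
Cut capacity = 12 + 4 + 15 + 13 = 44.

44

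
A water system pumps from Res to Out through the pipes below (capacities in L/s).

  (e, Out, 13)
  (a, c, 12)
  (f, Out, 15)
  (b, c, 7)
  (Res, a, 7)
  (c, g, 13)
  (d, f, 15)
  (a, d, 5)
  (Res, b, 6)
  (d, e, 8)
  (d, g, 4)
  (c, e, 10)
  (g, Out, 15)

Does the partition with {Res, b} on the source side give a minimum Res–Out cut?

Given cut capacity: 7 + 7 = 14.
Augment Res→a→c→e→Out: bottleneck 7, flow now 7.
Augment Res→b→c→e→Out: bottleneck 3, flow now 10.
Augment Res→b→c→g→Out: bottleneck 3, flow now 13.
No augmenting path remains; maximum flow = 13.
In the residual graph, reachable from Res: {Res}.
Min-cut edges: Res→a (7), Res→b (6); capacity 7 + 6 = 13.
Cut capacity 14 exceeds the max flow 13, so it is not minimum.

No — its capacity is 14, but the minimum cut has capacity 13.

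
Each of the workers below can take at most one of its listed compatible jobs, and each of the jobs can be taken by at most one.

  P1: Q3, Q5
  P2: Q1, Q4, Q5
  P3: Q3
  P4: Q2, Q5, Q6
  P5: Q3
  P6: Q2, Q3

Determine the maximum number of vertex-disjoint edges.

5

Unit-capacity flow: source→left, listed edges, right→sink; max matching = max flow.
Augmenting path P1→Q3 (+1); matched 1.
Augmenting path P2→Q1 (+1); matched 2.
Augmenting path P4→Q2 (+1); matched 3.
Augmenting path P3→Q3→P1→Q5 (+1); matched 4.
Augmenting path P6→Q2→P4→Q6 (+1); matched 5.
No augmenting path remains; maximum matching = 5.
König certificate: {P1, P2, P4, P6, Q3} is a vertex cover of size 5 (every listed pair touches it), so no matching can be larger.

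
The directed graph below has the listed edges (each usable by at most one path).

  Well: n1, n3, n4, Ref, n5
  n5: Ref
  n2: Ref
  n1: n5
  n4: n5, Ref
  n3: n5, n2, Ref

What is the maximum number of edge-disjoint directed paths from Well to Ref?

Assign every edge capacity 1; by Menger, the answer equals the max flow.
Path Well→Ref (+1); total 1.
Path Well→n3→Ref (+1); total 2.
Path Well→n4→Ref (+1); total 3.
Path Well→n5→Ref (+1); total 4.
No residual Well→Ref path; max flow = 4.
Certifying cut of size 4: {Well→Ref, Well→n3, Well→n4, n5→Ref}.

4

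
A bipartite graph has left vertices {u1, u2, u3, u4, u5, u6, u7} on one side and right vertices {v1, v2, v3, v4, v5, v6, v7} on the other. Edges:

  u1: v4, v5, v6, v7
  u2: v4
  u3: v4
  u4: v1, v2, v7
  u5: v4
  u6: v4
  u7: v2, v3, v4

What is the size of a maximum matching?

Unit-capacity flow: source→left, listed edges, right→sink; max matching = max flow.
Augmenting path u1→v4 (+1); matched 1.
Augmenting path u4→v1 (+1); matched 2.
Augmenting path u7→v2 (+1); matched 3.
Augmenting path u2→v4→u1→v5 (+1); matched 4.
No augmenting path remains; maximum matching = 4.
König certificate: {u1, u4, u7, v4} is a vertex cover of size 4 (every listed pair touches it), so no matching can be larger.

4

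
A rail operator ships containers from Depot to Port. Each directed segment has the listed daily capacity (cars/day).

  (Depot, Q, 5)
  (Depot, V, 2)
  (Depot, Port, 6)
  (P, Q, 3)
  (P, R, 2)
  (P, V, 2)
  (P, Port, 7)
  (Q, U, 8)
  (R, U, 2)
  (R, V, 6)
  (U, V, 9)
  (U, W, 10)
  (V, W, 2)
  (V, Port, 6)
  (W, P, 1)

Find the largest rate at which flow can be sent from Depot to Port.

Augment Depot→Port: bottleneck 6, flow now 6.
Augment Depot→V→Port: bottleneck 2, flow now 8.
Augment Depot→Q→U→V→Port: bottleneck 4, flow now 12.
Augment Depot→Q→U→W→P→Port: bottleneck 1, flow now 13.
No augmenting path remains; maximum flow = 13.
In the residual graph, reachable from Depot: {Depot}.
Min-cut edges: Depot→Q (5), Depot→V (2), Depot→Port (6); capacity 5 + 2 + 6 = 13.
This cut is saturated, so no flow can exceed 13.

13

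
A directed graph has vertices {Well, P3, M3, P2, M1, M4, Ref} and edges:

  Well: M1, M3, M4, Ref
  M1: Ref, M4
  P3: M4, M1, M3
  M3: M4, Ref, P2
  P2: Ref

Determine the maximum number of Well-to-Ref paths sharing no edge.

Assign every edge capacity 1; by Menger, the answer equals the max flow.
Path Well→Ref (+1); total 1.
Path Well→M3→Ref (+1); total 2.
Path Well→M1→Ref (+1); total 3.
No residual Well→Ref path; max flow = 3.
Certifying cut of size 3: {Well→M1, Well→M3, Well→Ref}.

3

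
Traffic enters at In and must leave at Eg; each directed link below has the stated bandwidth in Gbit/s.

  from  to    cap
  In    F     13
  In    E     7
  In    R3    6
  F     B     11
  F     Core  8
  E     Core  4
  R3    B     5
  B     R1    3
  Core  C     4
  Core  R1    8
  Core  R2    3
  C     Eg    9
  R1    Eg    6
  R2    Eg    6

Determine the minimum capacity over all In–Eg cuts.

Augment In→F→B→R1→Eg: bottleneck 3, flow now 3.
Augment In→F→Core→C→Eg: bottleneck 4, flow now 7.
Augment In→F→Core→R1→Eg: bottleneck 3, flow now 10.
Augment In→F→Core→R2→Eg: bottleneck 1, flow now 11.
Augment In→E→Core→R2→Eg: bottleneck 2, flow now 13.
No augmenting path remains; maximum flow = 13.
By max-flow min-cut, the minimum cut capacity equals the max flow.
In the residual graph, reachable from In: {In, F, E, R3, B, Core, R1}.
Min-cut edges: Core→C (4), Core→R2 (3), R1→Eg (6); capacity 4 + 3 + 6 = 13.

13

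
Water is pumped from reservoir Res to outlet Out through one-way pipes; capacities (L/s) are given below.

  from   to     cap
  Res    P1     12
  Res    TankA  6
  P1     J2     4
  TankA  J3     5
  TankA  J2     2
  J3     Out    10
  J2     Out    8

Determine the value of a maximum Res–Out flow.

10

Augment Res→P1→J2→Out: bottleneck 4, flow now 4.
Augment Res→TankA→J3→Out: bottleneck 5, flow now 9.
Augment Res→TankA→J2→Out: bottleneck 1, flow now 10.
No augmenting path remains; maximum flow = 10.
In the residual graph, reachable from Res: {Res, P1}.
Min-cut edges: Res→TankA (6), P1→J2 (4); capacity 6 + 4 = 10.
This cut is saturated, so no flow can exceed 10.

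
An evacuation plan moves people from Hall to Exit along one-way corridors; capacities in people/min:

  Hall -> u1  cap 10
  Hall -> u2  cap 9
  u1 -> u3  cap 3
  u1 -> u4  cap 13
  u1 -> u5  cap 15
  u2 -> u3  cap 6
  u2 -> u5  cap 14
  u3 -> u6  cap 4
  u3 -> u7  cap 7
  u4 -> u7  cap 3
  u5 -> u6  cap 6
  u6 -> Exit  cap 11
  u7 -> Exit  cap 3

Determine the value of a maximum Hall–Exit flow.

13

Augment Hall→u1→u3→u6→Exit: bottleneck 3, flow now 3.
Augment Hall→u1→u4→u7→Exit: bottleneck 3, flow now 6.
Augment Hall→u1→u5→u6→Exit: bottleneck 4, flow now 10.
Augment Hall→u2→u3→u6→Exit: bottleneck 1, flow now 11.
Augment Hall→u2→u5→u6→Exit: bottleneck 2, flow now 13.
No augmenting path remains; maximum flow = 13.
In the residual graph, reachable from Hall: {Hall, u1, u2, u3, u4, u5, u7}.
Min-cut edges: u3→u6 (4), u5→u6 (6), u7→Exit (3); capacity 4 + 6 + 3 = 13.
This cut is saturated, so no flow can exceed 13.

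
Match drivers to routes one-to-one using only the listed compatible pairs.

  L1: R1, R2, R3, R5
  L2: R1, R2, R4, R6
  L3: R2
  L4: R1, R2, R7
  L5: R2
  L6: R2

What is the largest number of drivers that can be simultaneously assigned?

Unit-capacity flow: source→left, listed edges, right→sink; max matching = max flow.
Augmenting path L1→R1 (+1); matched 1.
Augmenting path L2→R2 (+1); matched 2.
Augmenting path L4→R7 (+1); matched 3.
Augmenting path L3→R2→L2→R4 (+1); matched 4.
No augmenting path remains; maximum matching = 4.
König certificate: {L1, L2, L4, R2} is a vertex cover of size 4 (every listed pair touches it), so no matching can be larger.

4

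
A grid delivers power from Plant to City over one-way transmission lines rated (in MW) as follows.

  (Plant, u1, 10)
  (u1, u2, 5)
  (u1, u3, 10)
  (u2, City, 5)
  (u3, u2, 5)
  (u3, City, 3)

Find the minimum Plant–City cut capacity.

8

Augment Plant→u1→u2→City: bottleneck 5, flow now 5.
Augment Plant→u1→u3→City: bottleneck 3, flow now 8.
No augmenting path remains; maximum flow = 8.
By max-flow min-cut, the minimum cut capacity equals the max flow.
In the residual graph, reachable from Plant: {Plant, u1, u2, u3}.
Min-cut edges: u2→City (5), u3→City (3); capacity 5 + 3 = 8.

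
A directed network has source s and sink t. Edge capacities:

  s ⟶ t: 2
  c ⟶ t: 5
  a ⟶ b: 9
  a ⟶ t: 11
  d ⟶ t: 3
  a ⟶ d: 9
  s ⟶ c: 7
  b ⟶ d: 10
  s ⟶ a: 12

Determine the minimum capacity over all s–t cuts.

19

Augment s→t: bottleneck 2, flow now 2.
Augment s→a→t: bottleneck 11, flow now 13.
Augment s→c→t: bottleneck 5, flow now 18.
Augment s→a→d→t: bottleneck 1, flow now 19.
No augmenting path remains; maximum flow = 19.
By max-flow min-cut, the minimum cut capacity equals the max flow.
In the residual graph, reachable from s: {s, c}.
Min-cut edges: s→a (12), s→t (2), c→t (5); capacity 12 + 2 + 5 = 19.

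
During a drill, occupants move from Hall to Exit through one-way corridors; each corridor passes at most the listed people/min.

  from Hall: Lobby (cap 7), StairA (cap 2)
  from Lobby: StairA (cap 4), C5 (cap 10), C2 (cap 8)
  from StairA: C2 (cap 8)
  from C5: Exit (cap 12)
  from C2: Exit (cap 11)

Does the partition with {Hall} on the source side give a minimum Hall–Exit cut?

Yes — it is a minimum cut (capacity 9).

Given cut capacity: 7 + 2 = 9.
Augment Hall→Lobby→C5→Exit: bottleneck 7, flow now 7.
Augment Hall→StairA→C2→Exit: bottleneck 2, flow now 9.
No augmenting path remains; maximum flow = 9.
Cut capacity 9 equals the max flow, so it is a minimum cut.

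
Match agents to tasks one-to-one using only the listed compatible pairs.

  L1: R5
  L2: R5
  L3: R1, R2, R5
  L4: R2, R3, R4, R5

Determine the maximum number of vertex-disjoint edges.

3

Unit-capacity flow: source→left, listed edges, right→sink; max matching = max flow.
Augmenting path L1→R5 (+1); matched 1.
Augmenting path L3→R1 (+1); matched 2.
Augmenting path L4→R2 (+1); matched 3.
No augmenting path remains; maximum matching = 3.
König certificate: {L3, L4, R5} is a vertex cover of size 3 (every listed pair touches it), so no matching can be larger.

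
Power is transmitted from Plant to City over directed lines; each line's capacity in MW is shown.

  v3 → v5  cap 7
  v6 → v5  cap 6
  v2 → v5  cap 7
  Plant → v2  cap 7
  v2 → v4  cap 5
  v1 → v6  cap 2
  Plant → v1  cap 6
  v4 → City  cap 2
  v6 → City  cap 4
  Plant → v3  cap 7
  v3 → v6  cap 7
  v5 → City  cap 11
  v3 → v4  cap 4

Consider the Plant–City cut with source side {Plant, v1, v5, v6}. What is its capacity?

Edges leaving {Plant, v1, v5, v6}: Plant→v2 (7), Plant→v3 (7), v5→City (11), v6→City (4).
Cut capacity = 7 + 7 + 11 + 4 = 29.

29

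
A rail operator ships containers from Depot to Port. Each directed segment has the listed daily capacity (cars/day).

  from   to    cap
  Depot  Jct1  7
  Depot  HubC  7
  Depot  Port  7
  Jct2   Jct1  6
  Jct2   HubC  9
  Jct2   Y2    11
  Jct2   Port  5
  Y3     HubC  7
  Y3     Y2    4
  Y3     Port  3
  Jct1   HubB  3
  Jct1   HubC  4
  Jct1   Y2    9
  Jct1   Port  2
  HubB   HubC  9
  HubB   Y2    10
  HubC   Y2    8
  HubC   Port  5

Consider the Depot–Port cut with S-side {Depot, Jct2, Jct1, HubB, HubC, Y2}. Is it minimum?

Given cut capacity: 7 + 5 + 2 + 5 = 19.
Augment Depot→Port: bottleneck 7, flow now 7.
Augment Depot→Jct1→Port: bottleneck 2, flow now 9.
Augment Depot→HubC→Port: bottleneck 5, flow now 14.
No augmenting path remains; maximum flow = 14.
In the residual graph, reachable from Depot: {Depot, Jct1, HubB, HubC, Y2}.
Min-cut edges: Depot→Port (7), Jct1→Port (2), HubC→Port (5); capacity 7 + 2 + 5 = 14.
Cut capacity 19 exceeds the max flow 14, so it is not minimum.

No — its capacity is 19, but the minimum cut has capacity 14.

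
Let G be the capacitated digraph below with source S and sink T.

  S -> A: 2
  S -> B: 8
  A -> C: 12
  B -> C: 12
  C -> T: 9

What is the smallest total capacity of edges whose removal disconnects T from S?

9

Augment S→A→C→T: bottleneck 2, flow now 2.
Augment S→B→C→T: bottleneck 7, flow now 9.
No augmenting path remains; maximum flow = 9.
By max-flow min-cut, the minimum cut capacity equals the max flow.
In the residual graph, reachable from S: {S, A, B, C}.
Min-cut edges: C→T (9); capacity 9 = 9.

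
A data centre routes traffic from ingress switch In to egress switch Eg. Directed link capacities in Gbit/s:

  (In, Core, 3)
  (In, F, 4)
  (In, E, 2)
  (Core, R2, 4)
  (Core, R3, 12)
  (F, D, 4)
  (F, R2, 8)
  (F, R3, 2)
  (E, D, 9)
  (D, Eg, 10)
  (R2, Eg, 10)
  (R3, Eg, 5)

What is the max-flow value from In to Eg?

9

Augment In→Core→R2→Eg: bottleneck 3, flow now 3.
Augment In→F→D→Eg: bottleneck 4, flow now 7.
Augment In→E→D→Eg: bottleneck 2, flow now 9.
No augmenting path remains; maximum flow = 9.
In the residual graph, reachable from In: {In}.
Min-cut edges: In→Core (3), In→F (4), In→E (2); capacity 3 + 4 + 2 = 9.
This cut is saturated, so no flow can exceed 9.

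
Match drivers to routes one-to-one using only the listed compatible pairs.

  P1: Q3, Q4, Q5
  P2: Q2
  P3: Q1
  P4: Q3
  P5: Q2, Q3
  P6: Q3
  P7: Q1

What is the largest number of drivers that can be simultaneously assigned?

4

Unit-capacity flow: source→left, listed edges, right→sink; max matching = max flow.
Augmenting path P1→Q3 (+1); matched 1.
Augmenting path P2→Q2 (+1); matched 2.
Augmenting path P3→Q1 (+1); matched 3.
Augmenting path P4→Q3→P1→Q4 (+1); matched 4.
No augmenting path remains; maximum matching = 4.
König certificate: {P1, Q1, Q2, Q3} is a vertex cover of size 4 (every listed pair touches it), so no matching can be larger.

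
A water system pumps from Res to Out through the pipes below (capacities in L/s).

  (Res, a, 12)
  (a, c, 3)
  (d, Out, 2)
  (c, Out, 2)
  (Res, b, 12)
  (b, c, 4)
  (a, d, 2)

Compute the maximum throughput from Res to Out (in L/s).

4

Augment Res→a→c→Out: bottleneck 2, flow now 2.
Augment Res→a→d→Out: bottleneck 2, flow now 4.
No augmenting path remains; maximum flow = 4.
In the residual graph, reachable from Res: {Res, a, b, c}.
Min-cut edges: a→d (2), c→Out (2); capacity 2 + 2 = 4.
This cut is saturated, so no flow can exceed 4.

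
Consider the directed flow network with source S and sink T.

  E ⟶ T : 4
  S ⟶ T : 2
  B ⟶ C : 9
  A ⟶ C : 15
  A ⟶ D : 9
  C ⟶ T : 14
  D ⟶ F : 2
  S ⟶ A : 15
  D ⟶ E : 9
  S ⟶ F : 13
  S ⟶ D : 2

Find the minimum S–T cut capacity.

19

Augment S→T: bottleneck 2, flow now 2.
Augment S→A→C→T: bottleneck 14, flow now 16.
Augment S→D→E→T: bottleneck 2, flow now 18.
Augment S→A→D→E→T: bottleneck 1, flow now 19.
No augmenting path remains; maximum flow = 19.
By max-flow min-cut, the minimum cut capacity equals the max flow.
In the residual graph, reachable from S: {S, F}.
Min-cut edges: S→A (15), S→D (2), S→T (2); capacity 15 + 2 + 2 = 19.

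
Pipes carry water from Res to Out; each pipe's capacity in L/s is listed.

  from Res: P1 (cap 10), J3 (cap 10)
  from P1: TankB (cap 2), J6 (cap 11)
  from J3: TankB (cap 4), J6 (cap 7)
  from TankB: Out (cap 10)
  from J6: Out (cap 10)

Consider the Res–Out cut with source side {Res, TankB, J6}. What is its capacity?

Edges leaving {Res, TankB, J6}: Res→P1 (10), Res→J3 (10), TankB→Out (10), J6→Out (10).
Cut capacity = 10 + 10 + 10 + 10 = 40.

40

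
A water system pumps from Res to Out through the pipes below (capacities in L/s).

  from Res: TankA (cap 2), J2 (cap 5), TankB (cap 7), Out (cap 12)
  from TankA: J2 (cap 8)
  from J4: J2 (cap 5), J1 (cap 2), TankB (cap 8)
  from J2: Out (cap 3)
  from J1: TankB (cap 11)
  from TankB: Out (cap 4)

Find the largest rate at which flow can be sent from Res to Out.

Augment Res→Out: bottleneck 12, flow now 12.
Augment Res→J2→Out: bottleneck 3, flow now 15.
Augment Res→TankB→Out: bottleneck 4, flow now 19.
No augmenting path remains; maximum flow = 19.
In the residual graph, reachable from Res: {Res, TankA, J2, TankB}.
Min-cut edges: Res→Out (12), J2→Out (3), TankB→Out (4); capacity 12 + 3 + 4 = 19.
This cut is saturated, so no flow can exceed 19.

19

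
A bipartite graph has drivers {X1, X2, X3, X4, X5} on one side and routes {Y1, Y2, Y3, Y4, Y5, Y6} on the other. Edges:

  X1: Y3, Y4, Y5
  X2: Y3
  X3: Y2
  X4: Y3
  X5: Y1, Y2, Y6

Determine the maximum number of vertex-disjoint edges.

4

Unit-capacity flow: source→left, listed edges, right→sink; max matching = max flow.
Augmenting path X1→Y3 (+1); matched 1.
Augmenting path X3→Y2 (+1); matched 2.
Augmenting path X5→Y1 (+1); matched 3.
Augmenting path X2→Y3→X1→Y4 (+1); matched 4.
No augmenting path remains; maximum matching = 4.
König certificate: {X1, X3, X5, Y3} is a vertex cover of size 4 (every listed pair touches it), so no matching can be larger.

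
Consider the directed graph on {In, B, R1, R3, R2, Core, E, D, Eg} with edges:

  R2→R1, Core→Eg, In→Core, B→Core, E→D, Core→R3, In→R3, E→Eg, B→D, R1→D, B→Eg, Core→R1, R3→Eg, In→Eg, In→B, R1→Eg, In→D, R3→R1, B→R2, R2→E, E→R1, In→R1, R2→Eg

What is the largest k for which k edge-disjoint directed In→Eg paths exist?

Assign every edge capacity 1; by Menger, the answer equals the max flow.
Path In→Eg (+1); total 1.
Path In→B→Eg (+1); total 2.
Path In→R1→Eg (+1); total 3.
Path In→R3→Eg (+1); total 4.
Path In→Core→Eg (+1); total 5.
No residual In→Eg path; max flow = 5.
Certifying cut of size 5: {In→B, In→Core, In→Eg, In→R1, In→R3}.

5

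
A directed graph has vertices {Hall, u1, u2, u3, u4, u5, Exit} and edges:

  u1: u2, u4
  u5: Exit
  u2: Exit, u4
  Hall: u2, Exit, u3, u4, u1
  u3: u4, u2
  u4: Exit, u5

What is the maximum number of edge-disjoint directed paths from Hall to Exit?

4

Assign every edge capacity 1; by Menger, the answer equals the max flow.
Path Hall→Exit (+1); total 1.
Path Hall→u2→Exit (+1); total 2.
Path Hall→u4→Exit (+1); total 3.
Path Hall→u1→u4→u5→Exit (+1); total 4.
No residual Hall→Exit path; max flow = 4.
Certifying cut of size 4: {Hall→Exit, u2→Exit, u4→Exit, u4→u5}.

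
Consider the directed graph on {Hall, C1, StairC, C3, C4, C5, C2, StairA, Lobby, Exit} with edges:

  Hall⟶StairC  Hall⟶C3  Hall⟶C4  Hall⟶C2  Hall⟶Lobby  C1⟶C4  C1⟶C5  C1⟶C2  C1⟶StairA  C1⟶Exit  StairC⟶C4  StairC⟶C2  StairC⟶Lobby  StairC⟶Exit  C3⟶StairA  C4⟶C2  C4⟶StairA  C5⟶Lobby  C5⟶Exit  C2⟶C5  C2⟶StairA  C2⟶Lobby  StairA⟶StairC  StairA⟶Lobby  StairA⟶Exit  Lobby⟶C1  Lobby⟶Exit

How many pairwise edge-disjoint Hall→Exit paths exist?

Assign every edge capacity 1; by Menger, the answer equals the max flow.
Path Hall→StairC→Exit (+1); total 1.
Path Hall→Lobby→Exit (+1); total 2.
Path Hall→C3→StairA→Exit (+1); total 3.
Path Hall→C2→C5→Exit (+1); total 4.
Path Hall→C4→C2→Lobby→C1→Exit (+1); total 5.
No residual Hall→Exit path; max flow = 5.
Certifying cut of size 5: {Hall→C2, Hall→C3, Hall→C4, Hall→Lobby, Hall→StairC}.

5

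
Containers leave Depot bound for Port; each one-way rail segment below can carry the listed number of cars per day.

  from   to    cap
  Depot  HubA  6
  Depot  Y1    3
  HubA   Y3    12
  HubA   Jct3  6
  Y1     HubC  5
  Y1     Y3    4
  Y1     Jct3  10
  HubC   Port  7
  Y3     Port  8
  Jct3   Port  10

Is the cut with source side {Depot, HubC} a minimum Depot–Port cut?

No — its capacity is 16, but the minimum cut has capacity 9.

Given cut capacity: 6 + 3 + 7 = 16.
Augment Depot→HubA→Y3→Port: bottleneck 6, flow now 6.
Augment Depot→Y1→HubC→Port: bottleneck 3, flow now 9.
No augmenting path remains; maximum flow = 9.
In the residual graph, reachable from Depot: {Depot}.
Min-cut edges: Depot→HubA (6), Depot→Y1 (3); capacity 6 + 3 = 9.
Cut capacity 16 exceeds the max flow 9, so it is not minimum.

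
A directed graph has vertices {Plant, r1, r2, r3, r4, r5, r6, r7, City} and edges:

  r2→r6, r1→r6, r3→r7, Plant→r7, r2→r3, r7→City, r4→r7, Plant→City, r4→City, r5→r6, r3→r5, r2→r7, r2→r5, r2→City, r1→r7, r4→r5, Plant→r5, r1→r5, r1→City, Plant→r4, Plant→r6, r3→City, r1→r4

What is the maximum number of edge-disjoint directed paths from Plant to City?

3

Assign every edge capacity 1; by Menger, the answer equals the max flow.
Path Plant→City (+1); total 1.
Path Plant→r4→City (+1); total 2.
Path Plant→r7→City (+1); total 3.
No residual Plant→City path; max flow = 3.
Certifying cut of size 3: {Plant→City, Plant→r4, Plant→r7}.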